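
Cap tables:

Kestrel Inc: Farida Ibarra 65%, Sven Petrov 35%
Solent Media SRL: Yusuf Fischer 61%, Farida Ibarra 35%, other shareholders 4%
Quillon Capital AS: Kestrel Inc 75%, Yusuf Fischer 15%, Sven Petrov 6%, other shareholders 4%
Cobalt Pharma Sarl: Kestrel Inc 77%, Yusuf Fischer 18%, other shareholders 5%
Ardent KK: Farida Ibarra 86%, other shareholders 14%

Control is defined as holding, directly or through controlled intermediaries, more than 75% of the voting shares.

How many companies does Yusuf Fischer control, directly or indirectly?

0

Yusuf's largest direct stake is 61% in Solent, which does not meet the threshold.
Yusuf controls 0 companies.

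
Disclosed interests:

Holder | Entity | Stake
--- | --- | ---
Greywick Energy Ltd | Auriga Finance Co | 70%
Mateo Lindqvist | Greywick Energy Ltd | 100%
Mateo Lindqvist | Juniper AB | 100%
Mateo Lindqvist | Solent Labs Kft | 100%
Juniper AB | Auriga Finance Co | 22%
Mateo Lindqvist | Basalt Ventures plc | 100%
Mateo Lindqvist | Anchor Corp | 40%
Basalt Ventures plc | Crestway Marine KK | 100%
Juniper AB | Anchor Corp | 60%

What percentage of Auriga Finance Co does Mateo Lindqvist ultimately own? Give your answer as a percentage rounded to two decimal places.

Mateo reaches Auriga along 2 paths.
Via Greywick: 100% × 70% = 70%.
Via Juniper: 100% × 22% = 22%.
Total: 70% + 22% = 92%.
Rounded: 92.00%.

92.00%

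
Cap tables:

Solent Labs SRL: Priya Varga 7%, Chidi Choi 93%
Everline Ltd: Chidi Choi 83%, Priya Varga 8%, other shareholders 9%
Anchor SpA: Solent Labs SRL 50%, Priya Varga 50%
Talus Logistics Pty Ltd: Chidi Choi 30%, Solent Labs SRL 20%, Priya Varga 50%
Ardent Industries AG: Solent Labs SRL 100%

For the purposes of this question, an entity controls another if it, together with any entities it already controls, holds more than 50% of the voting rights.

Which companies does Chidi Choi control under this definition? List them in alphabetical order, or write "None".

Ardent Industries AG, Everline Ltd, Solent Labs SRL

Chidi holds 93% of Solent, so Chidi controls Solent.
Chidi holds 83% of Everline, so Chidi controls Everline.
Solent holds 100% of Ardent, so Chidi controls Ardent.
No other company's threshold is met.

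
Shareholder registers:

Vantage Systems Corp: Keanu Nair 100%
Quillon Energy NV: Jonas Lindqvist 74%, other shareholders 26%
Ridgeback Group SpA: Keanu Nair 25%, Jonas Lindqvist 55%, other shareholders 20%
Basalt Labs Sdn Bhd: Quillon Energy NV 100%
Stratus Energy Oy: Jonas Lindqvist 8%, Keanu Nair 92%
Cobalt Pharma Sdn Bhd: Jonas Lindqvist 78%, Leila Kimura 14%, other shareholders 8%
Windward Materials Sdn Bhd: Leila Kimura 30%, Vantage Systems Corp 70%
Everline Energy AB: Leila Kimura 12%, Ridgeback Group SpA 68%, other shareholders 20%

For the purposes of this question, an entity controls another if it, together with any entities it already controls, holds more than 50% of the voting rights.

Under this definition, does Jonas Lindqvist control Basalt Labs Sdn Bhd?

Yes

Jonas holds 74% of Quillon, so Jonas controls Quillon.
Quillon holds 100% of Basalt, so Jonas controls Basalt.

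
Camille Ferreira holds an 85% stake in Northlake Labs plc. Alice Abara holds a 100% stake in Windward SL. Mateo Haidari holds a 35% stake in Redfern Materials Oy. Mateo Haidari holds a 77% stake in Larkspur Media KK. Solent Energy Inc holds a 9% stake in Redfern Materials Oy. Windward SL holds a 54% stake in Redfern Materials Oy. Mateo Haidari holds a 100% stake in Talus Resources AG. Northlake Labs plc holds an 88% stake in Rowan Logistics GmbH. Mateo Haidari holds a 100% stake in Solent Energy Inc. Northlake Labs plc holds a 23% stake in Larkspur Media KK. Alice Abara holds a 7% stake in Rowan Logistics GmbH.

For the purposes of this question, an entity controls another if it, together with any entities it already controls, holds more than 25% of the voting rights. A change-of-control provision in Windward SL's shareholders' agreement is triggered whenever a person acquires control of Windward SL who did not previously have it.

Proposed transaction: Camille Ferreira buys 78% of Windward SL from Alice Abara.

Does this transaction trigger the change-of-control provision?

Yes

The purchase adds only to Camille's holdings (Alice's stake shrinks), so Camille is the only person who could newly come to control Windward.
Camille holds 85% of Northlake, so Camille controls Northlake.
Northlake holds 88% of Rowan, so Camille controls Rowan.
Neither Camille nor any entity Camille controls holds any voting interest in Windward.
So before the transaction, Camille does not control Windward.
After the purchase, Camille holds 78% of Windward directly, and Alice's stake falls to 22%.
Camille holds 78% of Windward, so Camille controls Windward.
Camille did not control Windward before and does after, so the clause is triggered.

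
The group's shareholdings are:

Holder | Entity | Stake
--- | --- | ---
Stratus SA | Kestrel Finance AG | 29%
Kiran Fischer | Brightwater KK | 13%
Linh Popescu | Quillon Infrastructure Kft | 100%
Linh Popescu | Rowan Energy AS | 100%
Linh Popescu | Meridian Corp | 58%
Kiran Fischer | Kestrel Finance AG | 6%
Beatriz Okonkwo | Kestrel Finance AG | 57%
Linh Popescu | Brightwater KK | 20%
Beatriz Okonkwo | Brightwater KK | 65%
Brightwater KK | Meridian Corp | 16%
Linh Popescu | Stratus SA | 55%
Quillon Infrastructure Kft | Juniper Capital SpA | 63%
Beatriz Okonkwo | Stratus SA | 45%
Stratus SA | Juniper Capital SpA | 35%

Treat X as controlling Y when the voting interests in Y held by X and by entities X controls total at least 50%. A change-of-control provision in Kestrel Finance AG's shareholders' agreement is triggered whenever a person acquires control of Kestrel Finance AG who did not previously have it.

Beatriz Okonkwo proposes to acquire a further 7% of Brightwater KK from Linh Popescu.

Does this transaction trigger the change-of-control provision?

The purchase adds only to Beatriz's holdings (Linh's stake shrinks), so Beatriz is the only person who could newly come to control Kestrel.
Beatriz holds 57% of Kestrel, so Beatriz controls Kestrel.
So Beatriz already controls Kestrel before the transaction.
After the purchase, Beatriz's direct stake in Brightwater rises to 65% + 7% = 72%, and Linh's stake falls to 13%.
Beatriz controlled Kestrel already, so this is not a new person acquiring control; every other person's position is unchanged or reduced.
No new person acquires control, so the clause is not triggered.

No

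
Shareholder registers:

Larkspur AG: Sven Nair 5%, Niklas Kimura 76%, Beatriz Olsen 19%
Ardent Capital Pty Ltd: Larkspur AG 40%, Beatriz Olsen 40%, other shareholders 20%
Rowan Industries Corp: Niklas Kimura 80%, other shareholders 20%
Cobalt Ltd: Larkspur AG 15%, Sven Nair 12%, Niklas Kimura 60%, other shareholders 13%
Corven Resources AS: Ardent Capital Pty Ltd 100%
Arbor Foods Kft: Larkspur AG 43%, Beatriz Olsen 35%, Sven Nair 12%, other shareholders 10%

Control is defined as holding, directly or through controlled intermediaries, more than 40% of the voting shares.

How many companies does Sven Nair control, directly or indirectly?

Sven's largest direct stake is 12% in Cobalt, which does not meet the threshold.
Sven controls 0 companies.

0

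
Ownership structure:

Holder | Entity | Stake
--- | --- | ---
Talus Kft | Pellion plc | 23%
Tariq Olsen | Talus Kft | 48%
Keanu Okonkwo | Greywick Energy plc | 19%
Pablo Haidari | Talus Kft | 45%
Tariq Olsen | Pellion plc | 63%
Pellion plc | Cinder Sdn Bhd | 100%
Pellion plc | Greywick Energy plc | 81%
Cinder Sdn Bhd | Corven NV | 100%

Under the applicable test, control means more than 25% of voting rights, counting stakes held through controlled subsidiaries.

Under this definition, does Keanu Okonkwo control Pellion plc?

Keanu's largest direct stake is 19% in Greywick, which does not meet the threshold, so Keanu controls no company.
Neither Keanu nor any entity Keanu controls holds any voting interest in Pellion.
So Keanu does not control Pellion.

No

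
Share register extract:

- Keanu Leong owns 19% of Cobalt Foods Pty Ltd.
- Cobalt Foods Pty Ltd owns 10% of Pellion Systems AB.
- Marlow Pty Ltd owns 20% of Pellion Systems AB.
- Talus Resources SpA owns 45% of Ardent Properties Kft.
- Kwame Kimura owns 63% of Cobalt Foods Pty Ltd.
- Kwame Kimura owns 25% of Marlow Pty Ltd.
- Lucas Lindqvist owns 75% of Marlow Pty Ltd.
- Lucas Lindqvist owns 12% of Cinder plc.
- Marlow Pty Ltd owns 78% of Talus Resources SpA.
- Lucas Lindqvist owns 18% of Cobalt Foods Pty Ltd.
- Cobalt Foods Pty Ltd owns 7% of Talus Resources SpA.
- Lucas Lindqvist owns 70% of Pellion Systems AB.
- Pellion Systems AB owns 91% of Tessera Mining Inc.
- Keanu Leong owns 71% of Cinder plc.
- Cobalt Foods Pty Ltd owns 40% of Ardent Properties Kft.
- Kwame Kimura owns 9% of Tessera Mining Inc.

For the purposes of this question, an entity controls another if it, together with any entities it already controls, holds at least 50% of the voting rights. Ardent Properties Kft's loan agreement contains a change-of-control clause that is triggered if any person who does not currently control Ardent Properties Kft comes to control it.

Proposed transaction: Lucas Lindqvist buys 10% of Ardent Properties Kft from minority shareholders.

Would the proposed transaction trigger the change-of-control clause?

Yes

The purchase changes only Lucas's holdings, so Lucas is the only person who could newly come to control Ardent.
Lucas holds 75% of Marlow, so Lucas controls Marlow.
Marlow and Lucas together hold 20% + 70% = 90% of Pellion, so Lucas controls Pellion.
Marlow holds 78% of Talus, so Lucas controls Talus.
Pellion holds 91% of Tessera, so Lucas controls Tessera.
In Ardent, Lucas's side holds only 45%, not ≥ 50%.
So before the transaction, Lucas does not control Ardent.
After the purchase, Lucas holds 10% of Ardent directly.
Talus and Lucas together hold 45% + 10% = 55% of Ardent, so Lucas controls Ardent.
Lucas did not control Ardent before and does after, so the clause is triggered.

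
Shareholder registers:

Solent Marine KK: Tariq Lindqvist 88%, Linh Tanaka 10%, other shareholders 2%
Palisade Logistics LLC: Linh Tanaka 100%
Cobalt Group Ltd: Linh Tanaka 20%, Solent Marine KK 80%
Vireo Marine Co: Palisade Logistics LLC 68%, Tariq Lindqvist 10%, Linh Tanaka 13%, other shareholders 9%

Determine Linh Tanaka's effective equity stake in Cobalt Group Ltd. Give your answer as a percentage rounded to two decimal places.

28.00%

Linh reaches Cobalt along 2 paths.
Direct stake: 20% = 20%.
Via Solent: 10% × 80% = 8%.
Total: 20% + 8% = 28%.
Rounded: 28.00%.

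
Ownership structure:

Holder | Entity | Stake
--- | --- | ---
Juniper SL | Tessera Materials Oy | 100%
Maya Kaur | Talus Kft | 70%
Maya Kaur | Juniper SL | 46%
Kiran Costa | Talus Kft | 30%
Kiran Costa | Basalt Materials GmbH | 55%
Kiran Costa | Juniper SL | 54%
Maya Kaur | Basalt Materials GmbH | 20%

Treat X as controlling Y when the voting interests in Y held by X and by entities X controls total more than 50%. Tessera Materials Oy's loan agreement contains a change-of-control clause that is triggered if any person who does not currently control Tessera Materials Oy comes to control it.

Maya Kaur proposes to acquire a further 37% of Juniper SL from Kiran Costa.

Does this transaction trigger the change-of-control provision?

The purchase adds only to Maya's holdings (Kiran's stake shrinks), so Maya is the only person who could newly come to control Tessera.
Maya holds 70% of Talus, so Maya controls Talus.
Neither Maya nor any entity Maya controls holds any voting interest in Tessera.
So before the transaction, Maya does not control Tessera.
After the purchase, Maya's direct stake in Juniper rises to 46% + 37% = 83%, and Kiran's stake falls to 17%.
Maya holds 83% of Juniper, so Maya controls Juniper.
Juniper holds 100% of Tessera, so Maya controls Tessera.
Maya did not control Tessera before and does after, so the clause is triggered.

Yes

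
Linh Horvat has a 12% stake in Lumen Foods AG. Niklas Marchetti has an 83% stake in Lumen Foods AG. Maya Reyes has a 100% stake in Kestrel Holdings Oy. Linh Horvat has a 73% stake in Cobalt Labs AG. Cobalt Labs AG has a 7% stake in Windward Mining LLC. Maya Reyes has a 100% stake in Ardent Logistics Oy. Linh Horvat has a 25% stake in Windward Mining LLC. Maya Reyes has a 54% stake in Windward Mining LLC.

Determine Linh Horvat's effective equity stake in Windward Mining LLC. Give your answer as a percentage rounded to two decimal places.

Linh reaches Windward along 2 paths.
Direct stake: 25% = 25%.
Via Cobalt: 73% × 7% = 5.11%.
Total: 25% + 5.11% = 30.11%.

30.11%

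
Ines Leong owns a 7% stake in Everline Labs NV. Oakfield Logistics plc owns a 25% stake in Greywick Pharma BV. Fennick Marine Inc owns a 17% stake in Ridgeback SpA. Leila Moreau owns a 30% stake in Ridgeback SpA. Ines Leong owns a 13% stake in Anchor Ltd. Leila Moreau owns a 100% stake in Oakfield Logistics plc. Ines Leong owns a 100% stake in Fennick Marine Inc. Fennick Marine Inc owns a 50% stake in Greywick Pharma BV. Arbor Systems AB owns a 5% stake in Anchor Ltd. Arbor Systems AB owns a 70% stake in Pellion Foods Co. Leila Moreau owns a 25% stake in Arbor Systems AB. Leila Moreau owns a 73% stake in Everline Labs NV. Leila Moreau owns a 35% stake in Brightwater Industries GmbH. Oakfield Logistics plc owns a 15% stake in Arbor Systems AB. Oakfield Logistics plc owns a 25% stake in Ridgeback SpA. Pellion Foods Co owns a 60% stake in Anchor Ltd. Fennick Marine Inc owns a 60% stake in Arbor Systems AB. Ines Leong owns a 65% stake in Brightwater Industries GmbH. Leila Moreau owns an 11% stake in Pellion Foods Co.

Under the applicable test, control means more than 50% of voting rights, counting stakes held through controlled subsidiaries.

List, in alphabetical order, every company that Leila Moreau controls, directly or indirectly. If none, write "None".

Everline Labs NV, Oakfield Logistics plc, Ridgeback SpA

Leila holds 100% of Oakfield, so Leila controls Oakfield.
Leila holds 73% of Everline, so Leila controls Everline.
Leila and Oakfield together hold 30% + 25% = 55% of Ridgeback, so Leila controls Ridgeback.
No other company's threshold is met.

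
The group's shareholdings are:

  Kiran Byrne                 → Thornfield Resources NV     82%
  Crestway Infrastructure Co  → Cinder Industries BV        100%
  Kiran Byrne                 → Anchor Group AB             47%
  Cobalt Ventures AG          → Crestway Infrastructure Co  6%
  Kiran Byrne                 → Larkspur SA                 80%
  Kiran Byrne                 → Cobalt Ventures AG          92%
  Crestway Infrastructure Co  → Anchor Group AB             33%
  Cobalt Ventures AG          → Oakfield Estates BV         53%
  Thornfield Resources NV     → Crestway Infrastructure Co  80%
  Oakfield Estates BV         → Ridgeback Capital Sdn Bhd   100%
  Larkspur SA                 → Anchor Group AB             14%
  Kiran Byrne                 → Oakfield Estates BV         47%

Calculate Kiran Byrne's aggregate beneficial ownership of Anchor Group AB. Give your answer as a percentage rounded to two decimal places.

81.67%

Kiran reaches Anchor along 4 paths.
Via Cobalt → Crestway: 92% × 6% × 33% = 1.8216%.
Via Thornfield → Crestway: 82% × 80% × 33% = 21.648%.
Via Larkspur: 80% × 14% = 11.2%.
Direct stake: 47% = 47%.
Total: 1.8216% + 21.648% + 11.2% + 47% = 81.6696%.
Rounded: 81.67%.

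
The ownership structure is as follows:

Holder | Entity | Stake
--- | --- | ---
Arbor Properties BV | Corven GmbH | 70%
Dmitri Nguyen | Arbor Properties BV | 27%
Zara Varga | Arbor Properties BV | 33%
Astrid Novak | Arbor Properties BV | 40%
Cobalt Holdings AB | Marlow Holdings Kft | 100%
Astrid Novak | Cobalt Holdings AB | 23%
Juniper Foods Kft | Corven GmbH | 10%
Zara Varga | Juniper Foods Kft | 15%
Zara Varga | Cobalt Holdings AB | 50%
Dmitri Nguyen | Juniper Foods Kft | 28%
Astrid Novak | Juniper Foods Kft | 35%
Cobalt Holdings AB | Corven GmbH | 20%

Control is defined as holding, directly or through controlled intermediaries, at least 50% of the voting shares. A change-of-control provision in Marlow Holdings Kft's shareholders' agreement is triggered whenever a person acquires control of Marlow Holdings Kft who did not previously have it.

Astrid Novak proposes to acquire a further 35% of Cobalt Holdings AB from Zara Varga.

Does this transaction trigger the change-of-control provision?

Yes

The purchase adds only to Astrid's holdings (Zara's stake shrinks), so Astrid is the only person who could newly come to control Marlow.
Astrid's largest direct stake is 40% in Arbor, which does not meet the threshold, so Astrid controls no company.
Neither Astrid nor any entity Astrid controls holds any voting interest in Marlow.
So before the transaction, Astrid does not control Marlow.
After the purchase, Astrid's direct stake in Cobalt rises to 23% + 35% = 58%, and Zara's stake falls to 15%.
Astrid holds 58% of Cobalt, so Astrid controls Cobalt.
Cobalt holds 100% of Marlow, so Astrid controls Marlow.
Astrid did not control Marlow before and does after, so the clause is triggered.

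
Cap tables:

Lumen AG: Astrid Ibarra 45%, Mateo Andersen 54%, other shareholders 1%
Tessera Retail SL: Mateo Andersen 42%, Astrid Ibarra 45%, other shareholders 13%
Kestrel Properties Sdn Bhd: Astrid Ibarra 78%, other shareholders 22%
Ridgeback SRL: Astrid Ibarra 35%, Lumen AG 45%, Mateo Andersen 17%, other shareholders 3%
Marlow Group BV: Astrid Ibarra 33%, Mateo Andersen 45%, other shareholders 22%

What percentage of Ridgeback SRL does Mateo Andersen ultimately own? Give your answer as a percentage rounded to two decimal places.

Mateo reaches Ridgeback along 2 paths.
Via Lumen: 54% × 45% = 24.3%.
Direct stake: 17% = 17%.
Total: 24.3% + 17% = 41.3%.
Rounded: 41.30%.

41.30%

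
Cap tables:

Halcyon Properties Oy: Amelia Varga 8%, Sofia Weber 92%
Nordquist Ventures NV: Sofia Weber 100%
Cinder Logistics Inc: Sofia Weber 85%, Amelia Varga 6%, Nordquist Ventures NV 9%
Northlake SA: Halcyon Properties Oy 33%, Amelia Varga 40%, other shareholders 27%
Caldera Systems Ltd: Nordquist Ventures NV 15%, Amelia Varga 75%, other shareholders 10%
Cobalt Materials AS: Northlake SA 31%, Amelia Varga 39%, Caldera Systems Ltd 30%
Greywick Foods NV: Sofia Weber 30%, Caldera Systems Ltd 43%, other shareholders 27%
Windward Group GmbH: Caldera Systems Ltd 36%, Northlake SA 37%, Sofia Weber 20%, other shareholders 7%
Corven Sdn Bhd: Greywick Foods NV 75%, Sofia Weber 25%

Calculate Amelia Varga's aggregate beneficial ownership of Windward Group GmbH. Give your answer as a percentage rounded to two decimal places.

42.78%

Amelia reaches Windward along 3 paths.
Via Caldera: 75% × 36% = 27%.
Via Halcyon → Northlake: 8% × 33% × 37% = 0.9768%.
Via Northlake: 40% × 37% = 14.8%.
Total: 27% + 0.9768% + 14.8% = 42.7768%.
Rounded: 42.78%.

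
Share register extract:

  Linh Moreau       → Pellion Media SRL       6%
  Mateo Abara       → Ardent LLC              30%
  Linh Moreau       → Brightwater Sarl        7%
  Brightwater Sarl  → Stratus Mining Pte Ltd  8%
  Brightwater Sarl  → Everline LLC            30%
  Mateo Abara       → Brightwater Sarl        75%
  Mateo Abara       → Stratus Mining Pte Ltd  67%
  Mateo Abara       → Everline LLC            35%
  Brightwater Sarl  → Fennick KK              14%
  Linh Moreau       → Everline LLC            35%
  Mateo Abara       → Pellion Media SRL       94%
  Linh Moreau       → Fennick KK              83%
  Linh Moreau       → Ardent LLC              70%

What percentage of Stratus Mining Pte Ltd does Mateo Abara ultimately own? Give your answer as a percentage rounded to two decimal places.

73.00%

Mateo reaches Stratus along 2 paths.
Direct stake: 67% = 67%.
Via Brightwater: 75% × 8% = 6%.
Total: 67% + 6% = 73%.
Rounded: 73.00%.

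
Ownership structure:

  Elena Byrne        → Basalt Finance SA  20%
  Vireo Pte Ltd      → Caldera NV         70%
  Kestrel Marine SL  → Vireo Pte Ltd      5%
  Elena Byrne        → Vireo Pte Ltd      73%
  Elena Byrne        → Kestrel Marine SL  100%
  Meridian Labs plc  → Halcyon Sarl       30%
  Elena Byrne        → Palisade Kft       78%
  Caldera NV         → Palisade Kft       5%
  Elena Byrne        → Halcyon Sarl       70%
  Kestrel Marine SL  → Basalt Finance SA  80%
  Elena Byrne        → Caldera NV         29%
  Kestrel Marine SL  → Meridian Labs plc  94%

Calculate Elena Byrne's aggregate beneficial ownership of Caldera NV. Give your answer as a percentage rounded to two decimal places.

83.60%

Elena reaches Caldera along 3 paths.
Via Vireo: 73% × 70% = 51.1%.
Via Kestrel → Vireo: 100% × 5% × 70% = 3.5%.
Direct stake: 29% = 29%.
Total: 51.1% + 3.5% + 29% = 83.6%.
Rounded: 83.60%.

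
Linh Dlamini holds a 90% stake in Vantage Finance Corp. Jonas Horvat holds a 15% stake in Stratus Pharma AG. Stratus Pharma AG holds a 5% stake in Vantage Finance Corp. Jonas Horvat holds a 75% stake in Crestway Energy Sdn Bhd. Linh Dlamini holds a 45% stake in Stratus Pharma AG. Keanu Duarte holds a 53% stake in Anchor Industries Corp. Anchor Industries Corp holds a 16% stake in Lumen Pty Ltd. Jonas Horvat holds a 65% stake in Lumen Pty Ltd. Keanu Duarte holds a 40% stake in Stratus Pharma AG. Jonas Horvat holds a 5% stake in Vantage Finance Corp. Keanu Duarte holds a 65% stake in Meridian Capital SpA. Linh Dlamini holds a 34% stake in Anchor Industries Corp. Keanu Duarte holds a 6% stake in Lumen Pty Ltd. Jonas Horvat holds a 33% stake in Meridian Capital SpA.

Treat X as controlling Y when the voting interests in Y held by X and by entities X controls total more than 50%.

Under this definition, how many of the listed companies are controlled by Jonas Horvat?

2

Jonas holds 75% of Crestway, so Jonas controls Crestway.
Jonas holds 65% of Lumen, so Jonas controls Lumen.
No other company's threshold is met.
Jonas controls 2 companies.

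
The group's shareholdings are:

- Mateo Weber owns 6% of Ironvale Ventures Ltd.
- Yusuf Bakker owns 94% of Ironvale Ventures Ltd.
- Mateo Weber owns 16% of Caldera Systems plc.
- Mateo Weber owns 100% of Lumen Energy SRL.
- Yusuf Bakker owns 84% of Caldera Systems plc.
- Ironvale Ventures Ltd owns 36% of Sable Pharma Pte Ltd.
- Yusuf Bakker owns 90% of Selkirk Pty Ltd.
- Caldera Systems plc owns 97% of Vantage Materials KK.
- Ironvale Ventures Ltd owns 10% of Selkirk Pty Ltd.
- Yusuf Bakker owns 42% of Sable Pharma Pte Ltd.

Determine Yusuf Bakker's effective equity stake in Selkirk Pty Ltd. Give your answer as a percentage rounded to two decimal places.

Yusuf reaches Selkirk along 2 paths.
Direct stake: 90% = 90%.
Via Ironvale: 94% × 10% = 9.4%.
Total: 90% + 9.4% = 99.4%.
Rounded: 99.40%.

99.40%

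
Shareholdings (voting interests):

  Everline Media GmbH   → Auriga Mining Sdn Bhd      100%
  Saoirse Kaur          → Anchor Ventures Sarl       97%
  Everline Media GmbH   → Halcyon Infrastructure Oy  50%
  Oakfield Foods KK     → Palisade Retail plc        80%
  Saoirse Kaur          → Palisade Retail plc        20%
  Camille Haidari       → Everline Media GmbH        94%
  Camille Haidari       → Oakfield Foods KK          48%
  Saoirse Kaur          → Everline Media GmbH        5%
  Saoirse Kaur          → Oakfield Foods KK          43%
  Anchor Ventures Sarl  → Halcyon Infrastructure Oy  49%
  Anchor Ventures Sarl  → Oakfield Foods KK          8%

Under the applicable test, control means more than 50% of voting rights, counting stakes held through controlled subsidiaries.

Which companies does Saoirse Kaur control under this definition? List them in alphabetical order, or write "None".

Saoirse holds 97% of Anchor, so Saoirse controls Anchor.
Saoirse and Anchor together hold 43% + 8% = 51% of Oakfield, so Saoirse controls Oakfield.
Oakfield and Saoirse together hold 80% + 20% = 100% of Palisade, so Saoirse controls Palisade.
No other company's threshold is met.

Anchor Ventures Sarl, Oakfield Foods KK, Palisade Retail plc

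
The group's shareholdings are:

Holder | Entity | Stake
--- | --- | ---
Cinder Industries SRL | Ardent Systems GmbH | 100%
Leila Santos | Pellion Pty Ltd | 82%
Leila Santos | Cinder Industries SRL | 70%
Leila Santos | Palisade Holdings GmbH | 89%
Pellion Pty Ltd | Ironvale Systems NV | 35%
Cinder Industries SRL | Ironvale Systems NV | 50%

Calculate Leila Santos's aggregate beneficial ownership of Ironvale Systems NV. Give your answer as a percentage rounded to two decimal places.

63.70%

Leila reaches Ironvale along 2 paths.
Via Pellion: 82% × 35% = 28.7%.
Via Cinder: 70% × 50% = 35%.
Total: 28.7% + 35% = 63.7%.
Rounded: 63.70%.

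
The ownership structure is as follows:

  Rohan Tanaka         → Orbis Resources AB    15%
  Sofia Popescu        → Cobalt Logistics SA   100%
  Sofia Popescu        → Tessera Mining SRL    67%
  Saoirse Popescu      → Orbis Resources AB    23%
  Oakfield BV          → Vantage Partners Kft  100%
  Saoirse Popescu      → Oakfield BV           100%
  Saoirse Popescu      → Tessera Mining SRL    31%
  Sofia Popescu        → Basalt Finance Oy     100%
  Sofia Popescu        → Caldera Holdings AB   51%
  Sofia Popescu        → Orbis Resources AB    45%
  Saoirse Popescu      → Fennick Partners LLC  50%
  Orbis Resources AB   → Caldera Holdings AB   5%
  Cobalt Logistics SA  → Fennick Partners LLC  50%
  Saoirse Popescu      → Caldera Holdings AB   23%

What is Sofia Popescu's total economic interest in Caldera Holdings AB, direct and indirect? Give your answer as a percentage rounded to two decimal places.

Sofia reaches Caldera along 2 paths.
Direct stake: 51% = 51%.
Via Orbis: 45% × 5% = 2.25%.
Total: 51% + 2.25% = 53.25%.

53.25%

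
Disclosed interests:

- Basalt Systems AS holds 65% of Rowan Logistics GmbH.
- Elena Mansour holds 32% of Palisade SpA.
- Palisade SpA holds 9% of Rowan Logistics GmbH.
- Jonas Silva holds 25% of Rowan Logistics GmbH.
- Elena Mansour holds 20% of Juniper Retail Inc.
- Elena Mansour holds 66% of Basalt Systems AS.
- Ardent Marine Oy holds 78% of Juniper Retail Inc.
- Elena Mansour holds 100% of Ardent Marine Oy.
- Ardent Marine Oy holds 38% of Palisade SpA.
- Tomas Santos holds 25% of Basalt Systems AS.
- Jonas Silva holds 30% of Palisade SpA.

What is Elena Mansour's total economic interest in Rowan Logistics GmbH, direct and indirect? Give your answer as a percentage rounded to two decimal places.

Elena reaches Rowan along 3 paths.
Via Palisade: 32% × 9% = 2.88%.
Via Ardent → Palisade: 100% × 38% × 9% = 3.42%.
Via Basalt: 66% × 65% = 42.9%.
Total: 2.88% + 3.42% + 42.9% = 49.2%.
Rounded: 49.20%.

49.20%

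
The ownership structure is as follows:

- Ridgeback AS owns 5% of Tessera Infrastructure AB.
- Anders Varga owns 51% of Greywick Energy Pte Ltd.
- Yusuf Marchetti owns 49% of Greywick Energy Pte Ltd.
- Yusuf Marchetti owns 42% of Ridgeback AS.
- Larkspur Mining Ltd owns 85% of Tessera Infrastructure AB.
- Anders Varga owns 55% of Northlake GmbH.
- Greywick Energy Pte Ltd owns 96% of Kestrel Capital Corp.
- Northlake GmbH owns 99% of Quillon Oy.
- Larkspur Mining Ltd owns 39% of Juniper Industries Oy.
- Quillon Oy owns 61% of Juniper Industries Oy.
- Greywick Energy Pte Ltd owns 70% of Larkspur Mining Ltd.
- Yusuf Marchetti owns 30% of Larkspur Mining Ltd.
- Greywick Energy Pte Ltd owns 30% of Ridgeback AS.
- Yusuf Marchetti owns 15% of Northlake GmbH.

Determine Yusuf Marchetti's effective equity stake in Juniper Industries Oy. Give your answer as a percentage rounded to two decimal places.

Yusuf reaches Juniper along 3 paths.
Via Greywick → Larkspur: 49% × 70% × 39% = 13.377%.
Via Larkspur: 30% × 39% = 11.7%.
Via Northlake → Quillon: 15% × 99% × 61% = 9.0585%.
Total: 13.377% + 11.7% + 9.0585% = 34.1355%.
Rounded: 34.14%.

34.14%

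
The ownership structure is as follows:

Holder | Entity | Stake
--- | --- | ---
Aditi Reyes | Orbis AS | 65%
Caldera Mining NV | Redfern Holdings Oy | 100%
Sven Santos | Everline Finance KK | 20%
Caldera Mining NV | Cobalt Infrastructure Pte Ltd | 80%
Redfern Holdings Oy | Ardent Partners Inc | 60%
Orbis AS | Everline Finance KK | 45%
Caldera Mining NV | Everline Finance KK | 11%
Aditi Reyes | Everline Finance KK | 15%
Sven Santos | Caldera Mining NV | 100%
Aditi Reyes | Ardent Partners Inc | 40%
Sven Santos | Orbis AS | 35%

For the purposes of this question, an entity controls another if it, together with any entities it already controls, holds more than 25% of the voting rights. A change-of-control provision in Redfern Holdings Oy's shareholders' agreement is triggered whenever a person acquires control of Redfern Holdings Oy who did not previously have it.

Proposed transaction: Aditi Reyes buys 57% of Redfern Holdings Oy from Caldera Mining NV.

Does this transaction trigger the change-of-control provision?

The purchase adds only to Aditi's holdings (Caldera's stake shrinks), so Aditi is the only person who could newly come to control Redfern.
Aditi holds 65% of Orbis, so Aditi controls Orbis.
Orbis and Aditi together hold 45% + 15% = 60% of Everline, so Aditi controls Everline.
Aditi holds 40% of Ardent, so Aditi controls Ardent.
Neither Aditi nor any entity Aditi controls holds any voting interest in Redfern.
So before the transaction, Aditi does not control Redfern.
After the purchase, Aditi holds 57% of Redfern directly, and Caldera's stake falls to 43%.
Aditi holds 57% of Redfern, so Aditi controls Redfern.
Aditi did not control Redfern before and does after, so the clause is triggered.

Yes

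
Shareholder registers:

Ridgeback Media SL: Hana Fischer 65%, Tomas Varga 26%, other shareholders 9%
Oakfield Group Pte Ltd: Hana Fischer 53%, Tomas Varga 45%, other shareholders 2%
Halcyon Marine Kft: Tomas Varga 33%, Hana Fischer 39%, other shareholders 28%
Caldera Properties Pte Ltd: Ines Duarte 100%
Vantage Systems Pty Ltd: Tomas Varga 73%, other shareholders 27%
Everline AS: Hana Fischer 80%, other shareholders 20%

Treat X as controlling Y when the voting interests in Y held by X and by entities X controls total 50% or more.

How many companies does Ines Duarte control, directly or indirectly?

1

Ines holds 100% of Caldera, so Ines controls Caldera.
No other company's threshold is met.
Ines controls 1 company.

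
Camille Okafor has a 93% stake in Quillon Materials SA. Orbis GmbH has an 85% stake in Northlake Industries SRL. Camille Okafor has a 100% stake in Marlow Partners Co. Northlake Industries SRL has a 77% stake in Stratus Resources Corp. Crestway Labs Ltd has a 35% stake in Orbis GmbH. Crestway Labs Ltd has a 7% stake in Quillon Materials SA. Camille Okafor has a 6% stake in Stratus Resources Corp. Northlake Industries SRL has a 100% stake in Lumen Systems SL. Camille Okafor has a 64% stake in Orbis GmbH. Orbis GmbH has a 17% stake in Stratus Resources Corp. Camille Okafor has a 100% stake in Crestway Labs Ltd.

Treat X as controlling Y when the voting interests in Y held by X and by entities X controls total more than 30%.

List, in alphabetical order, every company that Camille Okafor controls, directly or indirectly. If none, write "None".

Camille holds 100% of Crestway, so Camille controls Crestway.
Camille and Crestway together hold 64% + 35% = 99% of Orbis, so Camille controls Orbis.
Camille and Crestway together hold 93% + 7% = 100% of Quillon, so Camille controls Quillon.
Orbis holds 85% of Northlake, so Camille controls Northlake.
Camille holds 100% of Marlow, so Camille controls Marlow.
Northlake holds 100% of Lumen, so Camille controls Lumen.
Camille and Northlake and Orbis together hold 6% + 77% + 17% = 100% of Stratus, so Camille controls Stratus.

Crestway Labs Ltd, Lumen Systems SL, Marlow Partners Co, Northlake Industries SRL, Orbis GmbH, Quillon Materials SA, Stratus Resources Corp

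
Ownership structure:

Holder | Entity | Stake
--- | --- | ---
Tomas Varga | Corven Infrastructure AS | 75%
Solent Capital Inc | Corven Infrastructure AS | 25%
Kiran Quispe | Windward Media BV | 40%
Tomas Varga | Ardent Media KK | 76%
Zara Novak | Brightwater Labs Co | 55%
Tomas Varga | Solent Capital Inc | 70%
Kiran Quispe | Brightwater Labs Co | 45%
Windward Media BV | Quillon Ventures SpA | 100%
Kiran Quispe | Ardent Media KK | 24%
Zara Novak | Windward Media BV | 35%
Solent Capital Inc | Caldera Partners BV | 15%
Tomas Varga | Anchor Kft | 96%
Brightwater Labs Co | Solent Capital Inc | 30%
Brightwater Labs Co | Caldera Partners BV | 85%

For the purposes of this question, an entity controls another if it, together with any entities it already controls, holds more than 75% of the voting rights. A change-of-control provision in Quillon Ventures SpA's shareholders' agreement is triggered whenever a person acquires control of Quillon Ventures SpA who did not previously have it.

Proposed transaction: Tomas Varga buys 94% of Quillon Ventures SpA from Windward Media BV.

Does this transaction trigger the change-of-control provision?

Yes

The purchase adds only to Tomas's holdings (Windward's stake shrinks), so Tomas is the only person who could newly come to control Quillon.
Tomas holds 76% of Ardent, so Tomas controls Ardent.
Tomas holds 96% of Anchor, so Tomas controls Anchor.
Neither Tomas nor any entity Tomas controls holds any voting interest in Quillon.
So before the transaction, Tomas does not control Quillon.
After the purchase, Tomas holds 94% of Quillon directly, and Windward's stake falls to 6%.
Tomas holds 94% of Quillon, so Tomas controls Quillon.
Tomas did not control Quillon before and does after, so the clause is triggered.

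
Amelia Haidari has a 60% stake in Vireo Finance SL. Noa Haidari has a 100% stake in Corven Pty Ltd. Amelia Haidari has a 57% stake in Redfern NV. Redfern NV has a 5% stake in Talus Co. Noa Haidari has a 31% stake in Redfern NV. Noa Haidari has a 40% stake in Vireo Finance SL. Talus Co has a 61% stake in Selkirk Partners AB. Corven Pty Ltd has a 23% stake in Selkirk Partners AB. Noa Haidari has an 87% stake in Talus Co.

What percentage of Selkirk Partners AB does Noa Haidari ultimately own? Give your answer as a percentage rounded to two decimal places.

77.02%

Noa reaches Selkirk along 3 paths.
Via Talus: 87% × 61% = 53.07%.
Via Redfern → Talus: 31% × 5% × 61% = 0.9455%.
Via Corven: 100% × 23% = 23%.
Total: 53.07% + 0.9455% + 23% = 77.0155%.
Rounded: 77.02%.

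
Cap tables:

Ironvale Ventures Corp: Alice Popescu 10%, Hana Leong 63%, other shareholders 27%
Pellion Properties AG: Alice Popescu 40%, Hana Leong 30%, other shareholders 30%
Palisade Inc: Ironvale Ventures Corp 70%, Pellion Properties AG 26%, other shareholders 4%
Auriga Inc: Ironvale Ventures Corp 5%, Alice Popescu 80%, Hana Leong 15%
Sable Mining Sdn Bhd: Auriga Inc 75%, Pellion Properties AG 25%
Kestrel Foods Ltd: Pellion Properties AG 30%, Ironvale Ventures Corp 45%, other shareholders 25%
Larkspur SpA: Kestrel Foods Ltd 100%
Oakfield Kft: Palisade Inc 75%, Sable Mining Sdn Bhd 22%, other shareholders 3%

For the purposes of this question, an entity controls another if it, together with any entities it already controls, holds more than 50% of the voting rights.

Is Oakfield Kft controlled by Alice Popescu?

Alice holds 80% of Auriga, so Alice controls Auriga.
Auriga holds 75% of Sable, so Alice controls Sable.
In Oakfield, Alice's side holds only 22%, not > 50%.
So Alice does not control Oakfield.

No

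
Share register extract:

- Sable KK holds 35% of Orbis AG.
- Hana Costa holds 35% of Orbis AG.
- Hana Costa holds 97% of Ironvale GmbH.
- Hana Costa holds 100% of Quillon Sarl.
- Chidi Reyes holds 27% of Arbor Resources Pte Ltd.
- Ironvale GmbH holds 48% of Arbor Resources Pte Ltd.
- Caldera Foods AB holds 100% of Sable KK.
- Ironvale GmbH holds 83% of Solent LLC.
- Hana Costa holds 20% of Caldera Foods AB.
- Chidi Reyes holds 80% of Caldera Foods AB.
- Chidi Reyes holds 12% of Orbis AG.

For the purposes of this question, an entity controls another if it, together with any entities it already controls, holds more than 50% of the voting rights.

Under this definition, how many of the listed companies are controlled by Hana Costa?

Hana holds 97% of Ironvale, so Hana controls Ironvale.
Hana holds 100% of Quillon, so Hana controls Quillon.
Ironvale holds 83% of Solent, so Hana controls Solent.
No other company's threshold is met.
Hana controls 3 companies.

3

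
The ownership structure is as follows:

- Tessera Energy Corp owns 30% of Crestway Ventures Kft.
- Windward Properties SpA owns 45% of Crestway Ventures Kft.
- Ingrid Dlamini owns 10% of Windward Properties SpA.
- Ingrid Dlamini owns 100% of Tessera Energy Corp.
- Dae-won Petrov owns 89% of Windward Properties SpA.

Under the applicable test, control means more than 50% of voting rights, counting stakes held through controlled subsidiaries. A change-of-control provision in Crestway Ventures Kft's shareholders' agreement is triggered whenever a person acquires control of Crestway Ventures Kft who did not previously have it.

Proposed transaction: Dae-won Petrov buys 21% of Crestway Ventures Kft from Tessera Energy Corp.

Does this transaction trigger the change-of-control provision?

The purchase adds only to Dae-won's holdings (Tessera's stake shrinks), so Dae-won is the only person who could newly come to control Crestway.
Dae-won holds 89% of Windward, so Dae-won controls Windward.
In Crestway, Dae-won's side holds only 45%, not > 50%.
So before the transaction, Dae-won does not control Crestway.
After the purchase, Dae-won holds 21% of Crestway directly, and Tessera's stake falls to 9%.
Windward and Dae-won together hold 45% + 21% = 66% of Crestway, so Dae-won controls Crestway.
Dae-won did not control Crestway before and does after, so the clause is triggered.

Yes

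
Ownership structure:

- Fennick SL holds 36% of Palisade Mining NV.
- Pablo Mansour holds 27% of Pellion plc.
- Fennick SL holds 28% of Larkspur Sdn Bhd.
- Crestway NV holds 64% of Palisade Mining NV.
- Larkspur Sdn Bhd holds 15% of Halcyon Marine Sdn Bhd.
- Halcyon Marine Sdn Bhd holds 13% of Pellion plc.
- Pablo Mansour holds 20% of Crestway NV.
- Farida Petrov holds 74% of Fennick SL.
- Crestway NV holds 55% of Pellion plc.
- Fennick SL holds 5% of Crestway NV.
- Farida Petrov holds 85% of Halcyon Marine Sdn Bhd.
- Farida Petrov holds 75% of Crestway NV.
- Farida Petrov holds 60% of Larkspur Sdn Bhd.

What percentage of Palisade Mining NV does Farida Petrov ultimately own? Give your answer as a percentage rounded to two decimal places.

Farida reaches Palisade along 3 paths.
Via Fennick → Crestway: 74% × 5% × 64% = 2.368%.
Via Crestway: 75% × 64% = 48%.
Via Fennick: 74% × 36% = 26.64%.
Total: 2.368% + 48% + 26.64% = 77.008%.
Rounded: 77.01%.

77.01%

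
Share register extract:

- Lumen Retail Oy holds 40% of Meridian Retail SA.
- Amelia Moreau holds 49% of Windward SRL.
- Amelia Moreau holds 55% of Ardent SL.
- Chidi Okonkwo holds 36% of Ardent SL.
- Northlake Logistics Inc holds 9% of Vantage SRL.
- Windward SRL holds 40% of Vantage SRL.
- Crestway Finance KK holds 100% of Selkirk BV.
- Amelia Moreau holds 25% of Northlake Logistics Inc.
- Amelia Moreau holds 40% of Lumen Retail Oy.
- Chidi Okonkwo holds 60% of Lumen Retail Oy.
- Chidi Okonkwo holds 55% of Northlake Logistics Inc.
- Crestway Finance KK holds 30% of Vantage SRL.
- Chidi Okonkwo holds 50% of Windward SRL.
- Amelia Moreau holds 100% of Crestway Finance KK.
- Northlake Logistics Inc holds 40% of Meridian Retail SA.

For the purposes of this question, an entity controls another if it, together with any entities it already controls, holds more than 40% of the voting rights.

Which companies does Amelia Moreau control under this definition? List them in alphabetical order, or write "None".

Amelia holds 49% of Windward, so Amelia controls Windward.
Amelia holds 100% of Crestway, so Amelia controls Crestway.
Amelia holds 55% of Ardent, so Amelia controls Ardent.
Windward and Crestway together hold 40% + 30% = 70% of Vantage, so Amelia controls Vantage.
Crestway holds 100% of Selkirk, so Amelia controls Selkirk.
No other company's threshold is met.

Ardent SL, Crestway Finance KK, Selkirk BV, Vantage SRL, Windward SRL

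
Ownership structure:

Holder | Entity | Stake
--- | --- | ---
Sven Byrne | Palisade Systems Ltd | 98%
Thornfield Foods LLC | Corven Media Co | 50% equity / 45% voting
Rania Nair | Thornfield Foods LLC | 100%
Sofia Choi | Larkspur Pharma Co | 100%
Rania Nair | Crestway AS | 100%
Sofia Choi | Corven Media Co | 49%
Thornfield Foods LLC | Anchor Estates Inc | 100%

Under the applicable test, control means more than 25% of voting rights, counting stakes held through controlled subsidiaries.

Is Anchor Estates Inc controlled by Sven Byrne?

Sven holds 98% of Palisade, so Sven controls Palisade.
Neither Sven nor any entity Sven controls holds any voting interest in Anchor.
So Sven does not control Anchor.

No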